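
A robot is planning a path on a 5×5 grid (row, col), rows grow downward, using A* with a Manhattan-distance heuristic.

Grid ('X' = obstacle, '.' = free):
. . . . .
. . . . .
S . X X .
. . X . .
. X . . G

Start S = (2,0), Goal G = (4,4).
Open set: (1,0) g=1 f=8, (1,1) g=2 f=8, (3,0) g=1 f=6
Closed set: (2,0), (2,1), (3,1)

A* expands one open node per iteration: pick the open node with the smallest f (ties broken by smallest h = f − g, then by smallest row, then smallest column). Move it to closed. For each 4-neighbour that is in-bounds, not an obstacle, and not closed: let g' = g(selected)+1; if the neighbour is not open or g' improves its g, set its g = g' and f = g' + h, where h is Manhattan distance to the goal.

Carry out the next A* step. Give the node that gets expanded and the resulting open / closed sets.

step 1: expand (3,0) (f=6, h=5) → closed; open now [(1,0) g=1 f=8, (1,1) g=2 f=8, (4,0) g=2 f=6]

expanded=(3,0); open=[(1,0) g=1 f=8, (1,1) g=2 f=8, (4,0) g=2 f=6]; closed=[(2,0), (2,1), (3,0), (3,1)]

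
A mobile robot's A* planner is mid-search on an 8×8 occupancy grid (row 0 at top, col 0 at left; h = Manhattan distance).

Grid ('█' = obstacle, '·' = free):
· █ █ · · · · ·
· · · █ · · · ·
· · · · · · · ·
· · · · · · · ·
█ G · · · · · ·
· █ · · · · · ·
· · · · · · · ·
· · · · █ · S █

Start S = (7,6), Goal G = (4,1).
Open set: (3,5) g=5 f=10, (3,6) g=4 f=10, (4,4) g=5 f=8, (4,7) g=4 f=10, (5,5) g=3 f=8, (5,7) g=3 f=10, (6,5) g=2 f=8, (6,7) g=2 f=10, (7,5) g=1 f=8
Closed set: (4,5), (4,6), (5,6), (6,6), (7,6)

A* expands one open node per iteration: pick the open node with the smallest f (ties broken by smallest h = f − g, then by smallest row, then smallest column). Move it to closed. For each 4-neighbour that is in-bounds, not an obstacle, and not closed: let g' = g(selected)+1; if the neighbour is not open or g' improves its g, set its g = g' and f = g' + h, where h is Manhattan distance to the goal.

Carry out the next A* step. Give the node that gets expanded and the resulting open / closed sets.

expanded=(4,4); open=[(3,4) g=6 f=10, (3,5) g=5 f=10, (3,6) g=4 f=10, (4,3) g=6 f=8, (4,7) g=4 f=10, (5,4) g=6 f=10, (5,5) g=3 f=8, (5,7) g=3 f=10, (6,5) g=2 f=8, (6,7) g=2 f=10, (7,5) g=1 f=8]; closed=[(4,4), (4,5), (4,6), (5,6), (6,6), (7,6)]

step 1: expand (4,4) (f=8, h=3) → closed; open now [(3,4) g=6 f=10, (3,5) g=5 f=10, (3,6) g=4 f=10, (4,3) g=6 f=8, (4,7) g=4 f=10, (5,4) g=6 f=10, (5,5) g=3 f=8, (5,7) g=3 f=10, (6,5) g=2 f=8, (6,7) g=2 f=10, (7,5) g=1 f=8]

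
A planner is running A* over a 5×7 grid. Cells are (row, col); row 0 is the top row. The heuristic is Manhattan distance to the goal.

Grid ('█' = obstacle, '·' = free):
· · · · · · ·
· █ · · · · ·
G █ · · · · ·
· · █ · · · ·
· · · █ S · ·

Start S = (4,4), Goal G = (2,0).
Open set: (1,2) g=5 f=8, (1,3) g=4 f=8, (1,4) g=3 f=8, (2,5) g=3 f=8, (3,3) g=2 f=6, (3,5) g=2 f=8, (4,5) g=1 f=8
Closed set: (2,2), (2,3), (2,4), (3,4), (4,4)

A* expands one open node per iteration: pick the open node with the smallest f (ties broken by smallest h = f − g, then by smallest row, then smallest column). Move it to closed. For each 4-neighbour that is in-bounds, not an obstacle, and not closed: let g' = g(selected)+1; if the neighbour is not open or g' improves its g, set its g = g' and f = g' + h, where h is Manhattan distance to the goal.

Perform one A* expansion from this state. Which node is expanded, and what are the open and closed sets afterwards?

step 1: expand (3,3) (f=6, h=4) → closed; open now [(1,2) g=5 f=8, (1,3) g=4 f=8, (1,4) g=3 f=8, (2,5) g=3 f=8, (3,5) g=2 f=8, (4,5) g=1 f=8]

expanded=(3,3); open=[(1,2) g=5 f=8, (1,3) g=4 f=8, (1,4) g=3 f=8, (2,5) g=3 f=8, (3,5) g=2 f=8, (4,5) g=1 f=8]; closed=[(2,2), (2,3), (2,4), (3,3), (3,4), (4,4)]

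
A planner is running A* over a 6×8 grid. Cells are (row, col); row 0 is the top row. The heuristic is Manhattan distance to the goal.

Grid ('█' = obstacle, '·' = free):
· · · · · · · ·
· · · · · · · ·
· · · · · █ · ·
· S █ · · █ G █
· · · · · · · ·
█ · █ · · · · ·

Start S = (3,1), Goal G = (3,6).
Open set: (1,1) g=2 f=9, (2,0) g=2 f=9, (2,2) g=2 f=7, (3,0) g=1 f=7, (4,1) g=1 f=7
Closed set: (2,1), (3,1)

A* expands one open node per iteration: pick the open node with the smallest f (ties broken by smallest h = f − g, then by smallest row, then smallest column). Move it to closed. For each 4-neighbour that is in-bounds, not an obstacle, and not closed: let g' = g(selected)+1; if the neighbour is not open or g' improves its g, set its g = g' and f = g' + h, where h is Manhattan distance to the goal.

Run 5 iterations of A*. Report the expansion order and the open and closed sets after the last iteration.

order=[(2,2) → (2,3) → (2,4) → (3,4) → (3,3)]; open=[(1,1) g=2 f=9, (1,2) g=3 f=9, (1,3) g=4 f=9, (1,4) g=5 f=9, (2,0) g=2 f=9, (3,0) g=1 f=7, (4,1) g=1 f=7, (4,3) g=5 f=9, (4,4) g=6 f=9]; closed=[(2,1), (2,2), (2,3), (2,4), (3,1), (3,3), (3,4)]

step 1: expand (2,2) (f=7, h=5) → closed; open now [(1,1) g=2 f=9, (1,2) g=3 f=9, (2,0) g=2 f=9, (2,3) g=3 f=7, (3,0) g=1 f=7, (4,1) g=1 f=7]
step 2: expand (2,3) (f=7, h=4) → closed; open now [(1,1) g=2 f=9, (1,2) g=3 f=9, (1,3) g=4 f=9, (2,0) g=2 f=9, (2,4) g=4 f=7, (3,0) g=1 f=7, (3,3) g=4 f=7, (4,1) g=1 f=7]
step 3: expand (2,4) (f=7, h=3) → closed; open now [(1,1) g=2 f=9, (1,2) g=3 f=9, (1,3) g=4 f=9, (1,4) g=5 f=9, (2,0) g=2 f=9, (3,0) g=1 f=7, (3,3) g=4 f=7, (3,4) g=5 f=7, (4,1) g=1 f=7]
step 4: expand (3,4) (f=7, h=2) → closed; open now [(1,1) g=2 f=9, (1,2) g=3 f=9, (1,3) g=4 f=9, (1,4) g=5 f=9, (2,0) g=2 f=9, (3,0) g=1 f=7, (3,3) g=4 f=7, (4,1) g=1 f=7, (4,4) g=6 f=9]
step 5: expand (3,3) (f=7, h=3) → closed; open now [(1,1) g=2 f=9, (1,2) g=3 f=9, (1,3) g=4 f=9, (1,4) g=5 f=9, (2,0) g=2 f=9, (3,0) g=1 f=7, (4,1) g=1 f=7, (4,3) g=5 f=9, (4,4) g=6 f=9]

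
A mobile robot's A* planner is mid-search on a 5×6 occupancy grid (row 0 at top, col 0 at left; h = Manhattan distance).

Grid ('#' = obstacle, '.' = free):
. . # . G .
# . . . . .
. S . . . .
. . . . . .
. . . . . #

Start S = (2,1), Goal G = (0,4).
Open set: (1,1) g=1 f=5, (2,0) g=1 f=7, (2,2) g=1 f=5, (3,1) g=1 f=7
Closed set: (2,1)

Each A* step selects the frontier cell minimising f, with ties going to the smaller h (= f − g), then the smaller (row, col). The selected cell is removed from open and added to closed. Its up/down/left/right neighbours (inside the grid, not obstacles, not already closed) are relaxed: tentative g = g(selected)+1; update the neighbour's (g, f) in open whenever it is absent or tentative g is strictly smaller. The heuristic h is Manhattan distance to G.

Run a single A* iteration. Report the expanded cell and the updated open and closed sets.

step 1: expand (1,1) (f=5, h=4) → closed; open now [(0,1) g=2 f=5, (1,2) g=2 f=5, (2,0) g=1 f=7, (2,2) g=1 f=5, (3,1) g=1 f=7]

expanded=(1,1); open=[(0,1) g=2 f=5, (1,2) g=2 f=5, (2,0) g=1 f=7, (2,2) g=1 f=5, (3,1) g=1 f=7]; closed=[(1,1), (2,1)]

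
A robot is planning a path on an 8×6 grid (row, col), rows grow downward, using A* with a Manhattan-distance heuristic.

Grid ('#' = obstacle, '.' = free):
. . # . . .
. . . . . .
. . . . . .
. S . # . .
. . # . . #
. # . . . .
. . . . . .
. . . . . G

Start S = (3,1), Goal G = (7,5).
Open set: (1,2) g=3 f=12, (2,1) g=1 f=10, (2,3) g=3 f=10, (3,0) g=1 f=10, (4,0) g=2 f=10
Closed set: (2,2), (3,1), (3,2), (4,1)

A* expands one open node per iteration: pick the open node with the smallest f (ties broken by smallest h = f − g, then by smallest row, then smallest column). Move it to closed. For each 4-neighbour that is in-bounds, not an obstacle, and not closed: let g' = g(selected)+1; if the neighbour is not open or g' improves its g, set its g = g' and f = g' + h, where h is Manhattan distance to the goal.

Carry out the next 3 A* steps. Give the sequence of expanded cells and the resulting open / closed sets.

step 1: expand (2,3) (f=10, h=7) → closed; open now [(1,2) g=3 f=12, (1,3) g=4 f=12, (2,1) g=1 f=10, (2,4) g=4 f=10, (3,0) g=1 f=10, (4,0) g=2 f=10]
step 2: expand (2,4) (f=10, h=6) → closed; open now [(1,2) g=3 f=12, (1,3) g=4 f=12, (1,4) g=5 f=12, (2,1) g=1 f=10, (2,5) g=5 f=10, (3,0) g=1 f=10, (3,4) g=5 f=10, (4,0) g=2 f=10]
step 3: expand (2,5) (f=10, h=5) → closed; open now [(1,2) g=3 f=12, (1,3) g=4 f=12, (1,4) g=5 f=12, (1,5) g=6 f=12, (2,1) g=1 f=10, (3,0) g=1 f=10, (3,4) g=5 f=10, (3,5) g=6 f=10, (4,0) g=2 f=10]

order=[(2,3) → (2,4) → (2,5)]; open=[(1,2) g=3 f=12, (1,3) g=4 f=12, (1,4) g=5 f=12, (1,5) g=6 f=12, (2,1) g=1 f=10, (3,0) g=1 f=10, (3,4) g=5 f=10, (3,5) g=6 f=10, (4,0) g=2 f=10]; closed=[(2,2), (2,3), (2,4), (2,5), (3,1), (3,2), (4,1)]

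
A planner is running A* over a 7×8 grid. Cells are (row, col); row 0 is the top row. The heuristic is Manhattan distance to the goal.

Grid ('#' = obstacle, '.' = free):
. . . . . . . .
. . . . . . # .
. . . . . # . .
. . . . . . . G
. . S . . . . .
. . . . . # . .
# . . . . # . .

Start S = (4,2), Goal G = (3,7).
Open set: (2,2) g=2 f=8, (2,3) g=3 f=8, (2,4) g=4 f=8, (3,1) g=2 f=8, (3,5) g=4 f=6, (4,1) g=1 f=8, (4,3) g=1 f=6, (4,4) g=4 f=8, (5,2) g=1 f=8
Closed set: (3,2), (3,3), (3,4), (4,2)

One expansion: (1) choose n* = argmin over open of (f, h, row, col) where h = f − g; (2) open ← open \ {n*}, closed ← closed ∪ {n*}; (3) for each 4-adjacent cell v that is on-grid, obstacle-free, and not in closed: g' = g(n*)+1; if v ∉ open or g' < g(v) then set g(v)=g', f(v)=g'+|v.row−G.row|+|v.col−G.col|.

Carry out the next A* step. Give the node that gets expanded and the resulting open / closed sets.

step 1: expand (3,5) (f=6, h=2) → closed; open now [(2,2) g=2 f=8, (2,3) g=3 f=8, (2,4) g=4 f=8, (3,1) g=2 f=8, (3,6) g=5 f=6, (4,1) g=1 f=8, (4,3) g=1 f=6, (4,4) g=4 f=8, (4,5) g=5 f=8, (5,2) g=1 f=8]

expanded=(3,5); open=[(2,2) g=2 f=8, (2,3) g=3 f=8, (2,4) g=4 f=8, (3,1) g=2 f=8, (3,6) g=5 f=6, (4,1) g=1 f=8, (4,3) g=1 f=6, (4,4) g=4 f=8, (4,5) g=5 f=8, (5,2) g=1 f=8]; closed=[(3,2), (3,3), (3,4), (3,5), (4,2)]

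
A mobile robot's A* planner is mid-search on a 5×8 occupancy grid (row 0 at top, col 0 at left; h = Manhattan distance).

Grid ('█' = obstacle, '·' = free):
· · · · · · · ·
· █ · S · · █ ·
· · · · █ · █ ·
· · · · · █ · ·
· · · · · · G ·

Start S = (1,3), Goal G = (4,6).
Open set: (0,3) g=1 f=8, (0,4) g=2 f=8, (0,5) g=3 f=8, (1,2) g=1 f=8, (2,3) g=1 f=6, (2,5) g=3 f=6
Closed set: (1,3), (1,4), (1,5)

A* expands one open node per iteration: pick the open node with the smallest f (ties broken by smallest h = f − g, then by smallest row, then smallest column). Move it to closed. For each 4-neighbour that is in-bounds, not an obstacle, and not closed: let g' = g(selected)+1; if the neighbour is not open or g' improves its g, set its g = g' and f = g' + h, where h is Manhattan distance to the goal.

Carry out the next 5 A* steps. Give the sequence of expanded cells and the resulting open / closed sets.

order=[(2,5) → (2,3) → (3,3) → (3,4) → (4,4)]; open=[(0,3) g=1 f=8, (0,4) g=2 f=8, (0,5) g=3 f=8, (1,2) g=1 f=8, (2,2) g=2 f=8, (3,2) g=3 f=8, (4,3) g=3 f=6, (4,5) g=5 f=6]; closed=[(1,3), (1,4), (1,5), (2,3), (2,5), (3,3), (3,4), (4,4)]

step 1: expand (2,5) (f=6, h=3) → closed; open now [(0,3) g=1 f=8, (0,4) g=2 f=8, (0,5) g=3 f=8, (1,2) g=1 f=8, (2,3) g=1 f=6]
step 2: expand (2,3) (f=6, h=5) → closed; open now [(0,3) g=1 f=8, (0,4) g=2 f=8, (0,5) g=3 f=8, (1,2) g=1 f=8, (2,2) g=2 f=8, (3,3) g=2 f=6]
step 3: expand (3,3) (f=6, h=4) → closed; open now [(0,3) g=1 f=8, (0,4) g=2 f=8, (0,5) g=3 f=8, (1,2) g=1 f=8, (2,2) g=2 f=8, (3,2) g=3 f=8, (3,4) g=3 f=6, (4,3) g=3 f=6]
step 4: expand (3,4) (f=6, h=3) → closed; open now [(0,3) g=1 f=8, (0,4) g=2 f=8, (0,5) g=3 f=8, (1,2) g=1 f=8, (2,2) g=2 f=8, (3,2) g=3 f=8, (4,3) g=3 f=6, (4,4) g=4 f=6]
step 5: expand (4,4) (f=6, h=2) → closed; open now [(0,3) g=1 f=8, (0,4) g=2 f=8, (0,5) g=3 f=8, (1,2) g=1 f=8, (2,2) g=2 f=8, (3,2) g=3 f=8, (4,3) g=3 f=6, (4,5) g=5 f=6]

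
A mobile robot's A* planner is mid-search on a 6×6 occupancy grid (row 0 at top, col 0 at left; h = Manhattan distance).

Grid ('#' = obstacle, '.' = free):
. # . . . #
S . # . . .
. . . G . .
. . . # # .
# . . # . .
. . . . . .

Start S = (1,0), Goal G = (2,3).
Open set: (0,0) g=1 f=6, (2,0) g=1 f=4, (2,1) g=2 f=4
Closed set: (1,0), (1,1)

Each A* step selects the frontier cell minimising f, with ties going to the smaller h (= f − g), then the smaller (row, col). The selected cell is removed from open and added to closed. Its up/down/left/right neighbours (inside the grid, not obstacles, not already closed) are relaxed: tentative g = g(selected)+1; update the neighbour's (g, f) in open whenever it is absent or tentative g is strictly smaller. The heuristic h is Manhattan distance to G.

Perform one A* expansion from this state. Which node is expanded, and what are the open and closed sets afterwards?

step 1: expand (2,1) (f=4, h=2) → closed; open now [(0,0) g=1 f=6, (2,0) g=1 f=4, (2,2) g=3 f=4, (3,1) g=3 f=6]

expanded=(2,1); open=[(0,0) g=1 f=6, (2,0) g=1 f=4, (2,2) g=3 f=4, (3,1) g=3 f=6]; closed=[(1,0), (1,1), (2,1)]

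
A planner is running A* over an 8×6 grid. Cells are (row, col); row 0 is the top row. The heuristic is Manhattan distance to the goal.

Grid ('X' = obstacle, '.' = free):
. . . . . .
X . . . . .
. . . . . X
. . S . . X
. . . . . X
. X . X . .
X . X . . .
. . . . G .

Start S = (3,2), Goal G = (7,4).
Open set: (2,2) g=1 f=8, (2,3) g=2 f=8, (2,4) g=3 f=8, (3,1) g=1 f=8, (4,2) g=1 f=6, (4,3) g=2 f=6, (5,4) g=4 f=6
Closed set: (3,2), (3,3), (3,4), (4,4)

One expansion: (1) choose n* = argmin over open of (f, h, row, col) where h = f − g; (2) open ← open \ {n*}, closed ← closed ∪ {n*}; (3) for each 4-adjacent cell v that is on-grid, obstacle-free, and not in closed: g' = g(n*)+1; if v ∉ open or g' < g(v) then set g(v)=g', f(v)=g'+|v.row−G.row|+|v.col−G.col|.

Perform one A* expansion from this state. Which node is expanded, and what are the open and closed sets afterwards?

step 1: expand (5,4) (f=6, h=2) → closed; open now [(2,2) g=1 f=8, (2,3) g=2 f=8, (2,4) g=3 f=8, (3,1) g=1 f=8, (4,2) g=1 f=6, (4,3) g=2 f=6, (5,5) g=5 f=8, (6,4) g=5 f=6]

expanded=(5,4); open=[(2,2) g=1 f=8, (2,3) g=2 f=8, (2,4) g=3 f=8, (3,1) g=1 f=8, (4,2) g=1 f=6, (4,3) g=2 f=6, (5,5) g=5 f=8, (6,4) g=5 f=6]; closed=[(3,2), (3,3), (3,4), (4,4), (5,4)]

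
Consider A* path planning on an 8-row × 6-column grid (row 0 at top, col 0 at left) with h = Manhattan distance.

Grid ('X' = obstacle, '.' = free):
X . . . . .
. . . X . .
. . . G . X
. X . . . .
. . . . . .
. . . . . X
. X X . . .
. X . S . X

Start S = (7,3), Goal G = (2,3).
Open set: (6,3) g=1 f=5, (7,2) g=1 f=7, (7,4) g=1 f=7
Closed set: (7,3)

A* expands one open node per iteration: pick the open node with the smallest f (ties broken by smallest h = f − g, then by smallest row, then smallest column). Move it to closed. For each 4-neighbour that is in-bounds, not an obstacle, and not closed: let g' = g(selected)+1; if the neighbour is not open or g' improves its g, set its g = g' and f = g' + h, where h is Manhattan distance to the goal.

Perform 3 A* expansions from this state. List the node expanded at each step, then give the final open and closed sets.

step 1: expand (6,3) (f=5, h=4) → closed; open now [(5,3) g=2 f=5, (6,4) g=2 f=7, (7,2) g=1 f=7, (7,4) g=1 f=7]
step 2: expand (5,3) (f=5, h=3) → closed; open now [(4,3) g=3 f=5, (5,2) g=3 f=7, (5,4) g=3 f=7, (6,4) g=2 f=7, (7,2) g=1 f=7, (7,4) g=1 f=7]
step 3: expand (4,3) (f=5, h=2) → closed; open now [(3,3) g=4 f=5, (4,2) g=4 f=7, (4,4) g=4 f=7, (5,2) g=3 f=7, (5,4) g=3 f=7, (6,4) g=2 f=7, (7,2) g=1 f=7, (7,4) g=1 f=7]

order=[(6,3) → (5,3) → (4,3)]; open=[(3,3) g=4 f=5, (4,2) g=4 f=7, (4,4) g=4 f=7, (5,2) g=3 f=7, (5,4) g=3 f=7, (6,4) g=2 f=7, (7,2) g=1 f=7, (7,4) g=1 f=7]; closed=[(4,3), (5,3), (6,3), (7,3)]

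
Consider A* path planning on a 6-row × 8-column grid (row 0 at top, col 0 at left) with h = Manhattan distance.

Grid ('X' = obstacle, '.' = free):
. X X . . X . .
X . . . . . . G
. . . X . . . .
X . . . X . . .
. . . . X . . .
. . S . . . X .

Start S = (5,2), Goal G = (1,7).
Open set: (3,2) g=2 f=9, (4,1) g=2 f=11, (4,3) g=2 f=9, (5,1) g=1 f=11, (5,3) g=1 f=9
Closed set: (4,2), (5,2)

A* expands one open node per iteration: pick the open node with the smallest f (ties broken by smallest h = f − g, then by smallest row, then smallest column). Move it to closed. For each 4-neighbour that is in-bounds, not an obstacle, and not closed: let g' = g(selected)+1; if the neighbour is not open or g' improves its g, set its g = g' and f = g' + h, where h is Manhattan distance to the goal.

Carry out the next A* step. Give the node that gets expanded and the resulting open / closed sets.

expanded=(3,2); open=[(2,2) g=3 f=9, (3,1) g=3 f=11, (3,3) g=3 f=9, (4,1) g=2 f=11, (4,3) g=2 f=9, (5,1) g=1 f=11, (5,3) g=1 f=9]; closed=[(3,2), (4,2), (5,2)]

step 1: expand (3,2) (f=9, h=7) → closed; open now [(2,2) g=3 f=9, (3,1) g=3 f=11, (3,3) g=3 f=9, (4,1) g=2 f=11, (4,3) g=2 f=9, (5,1) g=1 f=11, (5,3) g=1 f=9]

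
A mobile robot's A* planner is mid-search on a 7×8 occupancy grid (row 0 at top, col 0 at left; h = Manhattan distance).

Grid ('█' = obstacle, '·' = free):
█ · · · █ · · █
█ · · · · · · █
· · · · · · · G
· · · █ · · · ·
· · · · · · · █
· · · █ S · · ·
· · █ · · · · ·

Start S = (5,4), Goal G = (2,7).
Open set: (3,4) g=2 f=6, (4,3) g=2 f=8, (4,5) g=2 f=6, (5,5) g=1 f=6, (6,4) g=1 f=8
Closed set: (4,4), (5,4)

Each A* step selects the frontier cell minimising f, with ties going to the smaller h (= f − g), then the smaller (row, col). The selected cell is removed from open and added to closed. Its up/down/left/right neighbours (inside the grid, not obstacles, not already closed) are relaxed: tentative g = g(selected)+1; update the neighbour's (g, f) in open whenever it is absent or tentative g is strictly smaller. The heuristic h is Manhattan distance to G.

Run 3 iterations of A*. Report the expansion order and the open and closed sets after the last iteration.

step 1: expand (3,4) (f=6, h=4) → closed; open now [(2,4) g=3 f=6, (3,5) g=3 f=6, (4,3) g=2 f=8, (4,5) g=2 f=6, (5,5) g=1 f=6, (6,4) g=1 f=8]
step 2: expand (2,4) (f=6, h=3) → closed; open now [(1,4) g=4 f=8, (2,3) g=4 f=8, (2,5) g=4 f=6, (3,5) g=3 f=6, (4,3) g=2 f=8, (4,5) g=2 f=6, (5,5) g=1 f=6, (6,4) g=1 f=8]
step 3: expand (2,5) (f=6, h=2) → closed; open now [(1,4) g=4 f=8, (1,5) g=5 f=8, (2,3) g=4 f=8, (2,6) g=5 f=6, (3,5) g=3 f=6, (4,3) g=2 f=8, (4,5) g=2 f=6, (5,5) g=1 f=6, (6,4) g=1 f=8]

order=[(3,4) → (2,4) → (2,5)]; open=[(1,4) g=4 f=8, (1,5) g=5 f=8, (2,3) g=4 f=8, (2,6) g=5 f=6, (3,5) g=3 f=6, (4,3) g=2 f=8, (4,5) g=2 f=6, (5,5) g=1 f=6, (6,4) g=1 f=8]; closed=[(2,4), (2,5), (3,4), (4,4), (5,4)]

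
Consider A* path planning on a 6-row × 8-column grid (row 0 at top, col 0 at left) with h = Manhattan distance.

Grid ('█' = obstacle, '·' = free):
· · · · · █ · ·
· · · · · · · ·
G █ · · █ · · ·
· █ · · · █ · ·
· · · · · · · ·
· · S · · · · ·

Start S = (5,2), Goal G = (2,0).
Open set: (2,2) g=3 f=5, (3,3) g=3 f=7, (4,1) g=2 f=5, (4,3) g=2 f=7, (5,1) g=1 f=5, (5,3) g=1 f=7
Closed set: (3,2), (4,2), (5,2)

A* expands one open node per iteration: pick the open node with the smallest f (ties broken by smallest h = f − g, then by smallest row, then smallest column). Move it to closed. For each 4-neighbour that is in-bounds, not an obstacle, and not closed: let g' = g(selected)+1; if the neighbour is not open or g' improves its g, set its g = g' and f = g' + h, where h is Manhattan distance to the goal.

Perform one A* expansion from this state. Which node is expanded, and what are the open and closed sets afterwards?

expanded=(2,2); open=[(1,2) g=4 f=7, (2,3) g=4 f=7, (3,3) g=3 f=7, (4,1) g=2 f=5, (4,3) g=2 f=7, (5,1) g=1 f=5, (5,3) g=1 f=7]; closed=[(2,2), (3,2), (4,2), (5,2)]

step 1: expand (2,2) (f=5, h=2) → closed; open now [(1,2) g=4 f=7, (2,3) g=4 f=7, (3,3) g=3 f=7, (4,1) g=2 f=5, (4,3) g=2 f=7, (5,1) g=1 f=5, (5,3) g=1 f=7]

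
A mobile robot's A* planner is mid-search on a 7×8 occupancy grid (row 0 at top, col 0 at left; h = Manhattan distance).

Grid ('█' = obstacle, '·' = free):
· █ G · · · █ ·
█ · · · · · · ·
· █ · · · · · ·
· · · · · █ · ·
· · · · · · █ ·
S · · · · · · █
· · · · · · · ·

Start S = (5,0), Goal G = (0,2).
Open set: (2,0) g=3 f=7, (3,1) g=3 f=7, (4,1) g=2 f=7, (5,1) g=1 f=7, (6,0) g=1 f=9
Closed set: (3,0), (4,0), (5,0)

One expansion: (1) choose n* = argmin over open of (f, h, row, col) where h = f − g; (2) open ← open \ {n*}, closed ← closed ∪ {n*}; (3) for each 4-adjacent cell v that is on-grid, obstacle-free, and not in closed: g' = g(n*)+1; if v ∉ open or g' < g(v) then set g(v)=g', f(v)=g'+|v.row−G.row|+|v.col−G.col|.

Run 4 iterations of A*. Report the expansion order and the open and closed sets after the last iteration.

step 1: expand (2,0) (f=7, h=4) → closed; open now [(3,1) g=3 f=7, (4,1) g=2 f=7, (5,1) g=1 f=7, (6,0) g=1 f=9]
step 2: expand (3,1) (f=7, h=4) → closed; open now [(3,2) g=4 f=7, (4,1) g=2 f=7, (5,1) g=1 f=7, (6,0) g=1 f=9]
step 3: expand (3,2) (f=7, h=3) → closed; open now [(2,2) g=5 f=7, (3,3) g=5 f=9, (4,1) g=2 f=7, (4,2) g=5 f=9, (5,1) g=1 f=7, (6,0) g=1 f=9]
step 4: expand (2,2) (f=7, h=2) → closed; open now [(1,2) g=6 f=7, (2,3) g=6 f=9, (3,3) g=5 f=9, (4,1) g=2 f=7, (4,2) g=5 f=9, (5,1) g=1 f=7, (6,0) g=1 f=9]

order=[(2,0) → (3,1) → (3,2) → (2,2)]; open=[(1,2) g=6 f=7, (2,3) g=6 f=9, (3,3) g=5 f=9, (4,1) g=2 f=7, (4,2) g=5 f=9, (5,1) g=1 f=7, (6,0) g=1 f=9]; closed=[(2,0), (2,2), (3,0), (3,1), (3,2), (4,0), (5,0)]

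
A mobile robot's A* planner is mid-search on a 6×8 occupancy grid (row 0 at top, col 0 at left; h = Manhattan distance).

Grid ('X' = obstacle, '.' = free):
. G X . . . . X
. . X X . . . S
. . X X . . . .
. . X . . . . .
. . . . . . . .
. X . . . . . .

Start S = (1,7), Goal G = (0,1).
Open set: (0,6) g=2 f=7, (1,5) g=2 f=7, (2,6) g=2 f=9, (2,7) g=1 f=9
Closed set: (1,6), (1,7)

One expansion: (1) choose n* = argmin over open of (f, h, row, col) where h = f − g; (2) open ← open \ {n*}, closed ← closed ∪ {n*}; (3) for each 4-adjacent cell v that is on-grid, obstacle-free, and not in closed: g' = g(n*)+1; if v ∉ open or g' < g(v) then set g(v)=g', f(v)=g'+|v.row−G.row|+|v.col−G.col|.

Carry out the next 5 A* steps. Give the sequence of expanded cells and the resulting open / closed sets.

order=[(0,6) → (0,5) → (0,4) → (0,3) → (1,5)]; open=[(1,4) g=3 f=7, (2,5) g=3 f=9, (2,6) g=2 f=9, (2,7) g=1 f=9]; closed=[(0,3), (0,4), (0,5), (0,6), (1,5), (1,6), (1,7)]

step 1: expand (0,6) (f=7, h=5) → closed; open now [(0,5) g=3 f=7, (1,5) g=2 f=7, (2,6) g=2 f=9, (2,7) g=1 f=9]
step 2: expand (0,5) (f=7, h=4) → closed; open now [(0,4) g=4 f=7, (1,5) g=2 f=7, (2,6) g=2 f=9, (2,7) g=1 f=9]
step 3: expand (0,4) (f=7, h=3) → closed; open now [(0,3) g=5 f=7, (1,4) g=5 f=9, (1,5) g=2 f=7, (2,6) g=2 f=9, (2,7) g=1 f=9]
step 4: expand (0,3) (f=7, h=2) → closed; open now [(1,4) g=5 f=9, (1,5) g=2 f=7, (2,6) g=2 f=9, (2,7) g=1 f=9]
step 5: expand (1,5) (f=7, h=5) → closed; open now [(1,4) g=3 f=7, (2,5) g=3 f=9, (2,6) g=2 f=9, (2,7) g=1 f=9]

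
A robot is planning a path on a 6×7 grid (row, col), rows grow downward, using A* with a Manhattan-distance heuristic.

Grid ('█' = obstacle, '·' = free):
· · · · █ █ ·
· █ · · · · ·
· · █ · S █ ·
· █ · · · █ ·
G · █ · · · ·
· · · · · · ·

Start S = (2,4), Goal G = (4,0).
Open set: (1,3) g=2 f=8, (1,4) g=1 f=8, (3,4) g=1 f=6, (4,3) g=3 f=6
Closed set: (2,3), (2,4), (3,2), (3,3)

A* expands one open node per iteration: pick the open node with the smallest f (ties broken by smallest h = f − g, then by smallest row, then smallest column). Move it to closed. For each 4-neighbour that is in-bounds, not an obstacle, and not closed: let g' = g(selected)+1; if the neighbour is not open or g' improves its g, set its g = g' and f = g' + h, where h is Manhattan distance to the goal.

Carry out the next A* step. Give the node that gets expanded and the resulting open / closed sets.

expanded=(4,3); open=[(1,3) g=2 f=8, (1,4) g=1 f=8, (3,4) g=1 f=6, (4,4) g=4 f=8, (5,3) g=4 f=8]; closed=[(2,3), (2,4), (3,2), (3,3), (4,3)]

step 1: expand (4,3) (f=6, h=3) → closed; open now [(1,3) g=2 f=8, (1,4) g=1 f=8, (3,4) g=1 f=6, (4,4) g=4 f=8, (5,3) g=4 f=8]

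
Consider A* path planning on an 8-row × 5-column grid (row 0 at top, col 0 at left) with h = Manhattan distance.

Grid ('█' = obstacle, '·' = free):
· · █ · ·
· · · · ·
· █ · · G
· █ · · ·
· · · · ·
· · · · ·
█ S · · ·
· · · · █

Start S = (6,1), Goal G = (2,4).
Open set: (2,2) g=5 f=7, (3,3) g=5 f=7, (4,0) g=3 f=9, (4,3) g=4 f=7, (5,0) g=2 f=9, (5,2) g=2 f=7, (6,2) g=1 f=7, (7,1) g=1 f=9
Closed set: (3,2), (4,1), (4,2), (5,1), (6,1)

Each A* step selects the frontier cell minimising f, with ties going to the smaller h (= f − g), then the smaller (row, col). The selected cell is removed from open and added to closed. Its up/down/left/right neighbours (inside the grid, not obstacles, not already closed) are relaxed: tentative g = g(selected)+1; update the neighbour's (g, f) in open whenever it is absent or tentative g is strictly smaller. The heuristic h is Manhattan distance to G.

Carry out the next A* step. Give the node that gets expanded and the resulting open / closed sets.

expanded=(2,2); open=[(1,2) g=6 f=9, (2,3) g=6 f=7, (3,3) g=5 f=7, (4,0) g=3 f=9, (4,3) g=4 f=7, (5,0) g=2 f=9, (5,2) g=2 f=7, (6,2) g=1 f=7, (7,1) g=1 f=9]; closed=[(2,2), (3,2), (4,1), (4,2), (5,1), (6,1)]

step 1: expand (2,2) (f=7, h=2) → closed; open now [(1,2) g=6 f=9, (2,3) g=6 f=7, (3,3) g=5 f=7, (4,0) g=3 f=9, (4,3) g=4 f=7, (5,0) g=2 f=9, (5,2) g=2 f=7, (6,2) g=1 f=7, (7,1) g=1 f=9]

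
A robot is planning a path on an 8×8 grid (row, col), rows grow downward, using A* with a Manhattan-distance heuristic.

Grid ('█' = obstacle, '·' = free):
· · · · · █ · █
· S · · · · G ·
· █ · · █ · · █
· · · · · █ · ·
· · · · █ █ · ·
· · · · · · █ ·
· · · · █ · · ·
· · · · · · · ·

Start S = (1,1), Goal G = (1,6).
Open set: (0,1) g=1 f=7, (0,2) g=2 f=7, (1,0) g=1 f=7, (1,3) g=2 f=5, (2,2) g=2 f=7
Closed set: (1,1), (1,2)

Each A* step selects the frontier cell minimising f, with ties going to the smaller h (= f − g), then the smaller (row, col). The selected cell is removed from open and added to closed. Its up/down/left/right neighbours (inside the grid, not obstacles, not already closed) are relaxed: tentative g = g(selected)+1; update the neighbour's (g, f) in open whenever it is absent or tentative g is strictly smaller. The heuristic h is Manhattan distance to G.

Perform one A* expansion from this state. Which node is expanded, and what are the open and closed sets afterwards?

step 1: expand (1,3) (f=5, h=3) → closed; open now [(0,1) g=1 f=7, (0,2) g=2 f=7, (0,3) g=3 f=7, (1,0) g=1 f=7, (1,4) g=3 f=5, (2,2) g=2 f=7, (2,3) g=3 f=7]

expanded=(1,3); open=[(0,1) g=1 f=7, (0,2) g=2 f=7, (0,3) g=3 f=7, (1,0) g=1 f=7, (1,4) g=3 f=5, (2,2) g=2 f=7, (2,3) g=3 f=7]; closed=[(1,1), (1,2), (1,3)]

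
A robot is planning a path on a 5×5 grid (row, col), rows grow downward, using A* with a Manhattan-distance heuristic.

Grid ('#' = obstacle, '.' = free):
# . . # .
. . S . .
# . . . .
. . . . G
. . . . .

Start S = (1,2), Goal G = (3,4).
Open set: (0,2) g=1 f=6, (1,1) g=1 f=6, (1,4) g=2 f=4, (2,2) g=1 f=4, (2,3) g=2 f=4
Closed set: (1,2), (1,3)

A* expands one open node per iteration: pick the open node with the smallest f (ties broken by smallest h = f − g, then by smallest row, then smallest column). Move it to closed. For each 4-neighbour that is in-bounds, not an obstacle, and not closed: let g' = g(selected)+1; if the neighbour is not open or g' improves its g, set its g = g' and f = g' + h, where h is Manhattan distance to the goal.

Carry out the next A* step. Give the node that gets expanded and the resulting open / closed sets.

expanded=(1,4); open=[(0,2) g=1 f=6, (0,4) g=3 f=6, (1,1) g=1 f=6, (2,2) g=1 f=4, (2,3) g=2 f=4, (2,4) g=3 f=4]; closed=[(1,2), (1,3), (1,4)]

step 1: expand (1,4) (f=4, h=2) → closed; open now [(0,2) g=1 f=6, (0,4) g=3 f=6, (1,1) g=1 f=6, (2,2) g=1 f=4, (2,3) g=2 f=4, (2,4) g=3 f=4]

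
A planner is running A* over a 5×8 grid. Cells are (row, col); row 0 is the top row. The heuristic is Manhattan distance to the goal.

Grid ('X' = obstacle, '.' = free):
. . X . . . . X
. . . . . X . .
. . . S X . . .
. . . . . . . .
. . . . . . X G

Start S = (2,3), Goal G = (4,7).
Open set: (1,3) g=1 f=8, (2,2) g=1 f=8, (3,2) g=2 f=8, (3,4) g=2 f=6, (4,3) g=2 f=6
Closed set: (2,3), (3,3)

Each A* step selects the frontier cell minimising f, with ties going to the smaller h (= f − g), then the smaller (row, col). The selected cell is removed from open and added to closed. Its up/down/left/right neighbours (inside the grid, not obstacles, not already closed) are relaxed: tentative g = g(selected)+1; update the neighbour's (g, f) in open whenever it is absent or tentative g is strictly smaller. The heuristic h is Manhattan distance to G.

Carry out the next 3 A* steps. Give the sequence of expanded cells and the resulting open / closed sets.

step 1: expand (3,4) (f=6, h=4) → closed; open now [(1,3) g=1 f=8, (2,2) g=1 f=8, (3,2) g=2 f=8, (3,5) g=3 f=6, (4,3) g=2 f=6, (4,4) g=3 f=6]
step 2: expand (3,5) (f=6, h=3) → closed; open now [(1,3) g=1 f=8, (2,2) g=1 f=8, (2,5) g=4 f=8, (3,2) g=2 f=8, (3,6) g=4 f=6, (4,3) g=2 f=6, (4,4) g=3 f=6, (4,5) g=4 f=6]
step 3: expand (3,6) (f=6, h=2) → closed; open now [(1,3) g=1 f=8, (2,2) g=1 f=8, (2,5) g=4 f=8, (2,6) g=5 f=8, (3,2) g=2 f=8, (3,7) g=5 f=6, (4,3) g=2 f=6, (4,4) g=3 f=6, (4,5) g=4 f=6]

order=[(3,4) → (3,5) → (3,6)]; open=[(1,3) g=1 f=8, (2,2) g=1 f=8, (2,5) g=4 f=8, (2,6) g=5 f=8, (3,2) g=2 f=8, (3,7) g=5 f=6, (4,3) g=2 f=6, (4,4) g=3 f=6, (4,5) g=4 f=6]; closed=[(2,3), (3,3), (3,4), (3,5), (3,6)]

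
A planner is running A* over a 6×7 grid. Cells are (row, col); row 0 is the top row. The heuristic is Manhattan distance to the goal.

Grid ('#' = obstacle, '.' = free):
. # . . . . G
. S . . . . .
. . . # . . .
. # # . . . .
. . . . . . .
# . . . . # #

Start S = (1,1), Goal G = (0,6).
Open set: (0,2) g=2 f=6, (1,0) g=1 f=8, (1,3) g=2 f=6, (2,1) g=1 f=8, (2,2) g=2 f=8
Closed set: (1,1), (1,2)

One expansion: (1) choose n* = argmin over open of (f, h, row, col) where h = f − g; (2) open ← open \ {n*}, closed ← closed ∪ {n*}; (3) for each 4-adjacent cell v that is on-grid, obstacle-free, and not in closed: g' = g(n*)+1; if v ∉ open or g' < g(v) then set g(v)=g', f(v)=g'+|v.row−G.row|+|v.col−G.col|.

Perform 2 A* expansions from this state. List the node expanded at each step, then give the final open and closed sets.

order=[(0,2) → (0,3)]; open=[(0,4) g=4 f=6, (1,0) g=1 f=8, (1,3) g=2 f=6, (2,1) g=1 f=8, (2,2) g=2 f=8]; closed=[(0,2), (0,3), (1,1), (1,2)]

step 1: expand (0,2) (f=6, h=4) → closed; open now [(0,3) g=3 f=6, (1,0) g=1 f=8, (1,3) g=2 f=6, (2,1) g=1 f=8, (2,2) g=2 f=8]
step 2: expand (0,3) (f=6, h=3) → closed; open now [(0,4) g=4 f=6, (1,0) g=1 f=8, (1,3) g=2 f=6, (2,1) g=1 f=8, (2,2) g=2 f=8]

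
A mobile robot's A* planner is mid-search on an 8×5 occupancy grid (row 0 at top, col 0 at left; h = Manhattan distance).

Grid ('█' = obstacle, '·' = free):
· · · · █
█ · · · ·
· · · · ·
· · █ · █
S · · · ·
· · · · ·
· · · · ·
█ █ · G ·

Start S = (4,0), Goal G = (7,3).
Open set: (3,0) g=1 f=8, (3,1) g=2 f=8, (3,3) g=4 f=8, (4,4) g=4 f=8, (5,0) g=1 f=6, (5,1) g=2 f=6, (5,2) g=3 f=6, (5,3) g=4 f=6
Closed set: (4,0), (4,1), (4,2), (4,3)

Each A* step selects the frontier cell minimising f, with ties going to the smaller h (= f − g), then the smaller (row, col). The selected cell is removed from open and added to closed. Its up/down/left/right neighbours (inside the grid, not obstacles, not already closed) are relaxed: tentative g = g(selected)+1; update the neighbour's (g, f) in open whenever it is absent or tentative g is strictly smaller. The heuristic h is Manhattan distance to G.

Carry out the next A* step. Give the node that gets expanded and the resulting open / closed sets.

expanded=(5,3); open=[(3,0) g=1 f=8, (3,1) g=2 f=8, (3,3) g=4 f=8, (4,4) g=4 f=8, (5,0) g=1 f=6, (5,1) g=2 f=6, (5,2) g=3 f=6, (5,4) g=5 f=8, (6,3) g=5 f=6]; closed=[(4,0), (4,1), (4,2), (4,3), (5,3)]

step 1: expand (5,3) (f=6, h=2) → closed; open now [(3,0) g=1 f=8, (3,1) g=2 f=8, (3,3) g=4 f=8, (4,4) g=4 f=8, (5,0) g=1 f=6, (5,1) g=2 f=6, (5,2) g=3 f=6, (5,4) g=5 f=8, (6,3) g=5 f=6]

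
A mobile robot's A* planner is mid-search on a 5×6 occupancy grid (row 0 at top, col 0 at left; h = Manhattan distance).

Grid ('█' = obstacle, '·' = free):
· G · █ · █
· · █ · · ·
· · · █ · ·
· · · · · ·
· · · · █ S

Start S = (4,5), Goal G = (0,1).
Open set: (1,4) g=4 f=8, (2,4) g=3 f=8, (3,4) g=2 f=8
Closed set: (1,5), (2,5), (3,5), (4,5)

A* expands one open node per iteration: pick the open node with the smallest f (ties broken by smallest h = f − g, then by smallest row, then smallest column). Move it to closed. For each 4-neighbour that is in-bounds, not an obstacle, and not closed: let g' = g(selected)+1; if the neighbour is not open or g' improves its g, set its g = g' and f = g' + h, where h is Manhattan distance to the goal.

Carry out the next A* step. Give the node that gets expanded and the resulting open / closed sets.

step 1: expand (1,4) (f=8, h=4) → closed; open now [(0,4) g=5 f=8, (1,3) g=5 f=8, (2,4) g=3 f=8, (3,4) g=2 f=8]

expanded=(1,4); open=[(0,4) g=5 f=8, (1,3) g=5 f=8, (2,4) g=3 f=8, (3,4) g=2 f=8]; closed=[(1,4), (1,5), (2,5), (3,5), (4,5)]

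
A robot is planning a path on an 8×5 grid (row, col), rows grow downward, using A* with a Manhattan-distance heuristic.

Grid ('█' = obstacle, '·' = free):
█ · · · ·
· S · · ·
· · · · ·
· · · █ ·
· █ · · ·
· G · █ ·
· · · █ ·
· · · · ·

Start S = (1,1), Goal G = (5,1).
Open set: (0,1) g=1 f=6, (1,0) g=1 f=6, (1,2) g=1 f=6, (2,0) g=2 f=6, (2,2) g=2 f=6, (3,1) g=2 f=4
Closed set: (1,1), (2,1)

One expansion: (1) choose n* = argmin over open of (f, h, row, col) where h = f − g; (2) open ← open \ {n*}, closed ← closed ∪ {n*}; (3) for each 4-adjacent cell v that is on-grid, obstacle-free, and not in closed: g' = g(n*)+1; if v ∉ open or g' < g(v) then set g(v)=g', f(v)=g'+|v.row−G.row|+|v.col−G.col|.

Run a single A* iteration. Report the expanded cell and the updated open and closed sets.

expanded=(3,1); open=[(0,1) g=1 f=6, (1,0) g=1 f=6, (1,2) g=1 f=6, (2,0) g=2 f=6, (2,2) g=2 f=6, (3,0) g=3 f=6, (3,2) g=3 f=6]; closed=[(1,1), (2,1), (3,1)]

step 1: expand (3,1) (f=4, h=2) → closed; open now [(0,1) g=1 f=6, (1,0) g=1 f=6, (1,2) g=1 f=6, (2,0) g=2 f=6, (2,2) g=2 f=6, (3,0) g=3 f=6, (3,2) g=3 f=6]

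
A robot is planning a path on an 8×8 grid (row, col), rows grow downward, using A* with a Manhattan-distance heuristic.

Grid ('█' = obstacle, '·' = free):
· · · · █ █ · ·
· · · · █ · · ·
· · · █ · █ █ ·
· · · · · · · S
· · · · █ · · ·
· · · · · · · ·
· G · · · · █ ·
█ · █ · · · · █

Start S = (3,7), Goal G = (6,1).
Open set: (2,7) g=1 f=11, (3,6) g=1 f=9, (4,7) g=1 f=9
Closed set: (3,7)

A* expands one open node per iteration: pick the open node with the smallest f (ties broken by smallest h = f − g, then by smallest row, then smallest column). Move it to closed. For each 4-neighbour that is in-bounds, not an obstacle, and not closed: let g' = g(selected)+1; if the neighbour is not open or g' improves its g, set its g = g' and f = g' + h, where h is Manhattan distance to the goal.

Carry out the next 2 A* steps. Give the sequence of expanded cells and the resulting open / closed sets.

order=[(3,6) → (3,5)]; open=[(2,7) g=1 f=11, (3,4) g=3 f=9, (4,5) g=3 f=9, (4,6) g=2 f=9, (4,7) g=1 f=9]; closed=[(3,5), (3,6), (3,7)]

step 1: expand (3,6) (f=9, h=8) → closed; open now [(2,7) g=1 f=11, (3,5) g=2 f=9, (4,6) g=2 f=9, (4,7) g=1 f=9]
step 2: expand (3,5) (f=9, h=7) → closed; open now [(2,7) g=1 f=11, (3,4) g=3 f=9, (4,5) g=3 f=9, (4,6) g=2 f=9, (4,7) g=1 f=9]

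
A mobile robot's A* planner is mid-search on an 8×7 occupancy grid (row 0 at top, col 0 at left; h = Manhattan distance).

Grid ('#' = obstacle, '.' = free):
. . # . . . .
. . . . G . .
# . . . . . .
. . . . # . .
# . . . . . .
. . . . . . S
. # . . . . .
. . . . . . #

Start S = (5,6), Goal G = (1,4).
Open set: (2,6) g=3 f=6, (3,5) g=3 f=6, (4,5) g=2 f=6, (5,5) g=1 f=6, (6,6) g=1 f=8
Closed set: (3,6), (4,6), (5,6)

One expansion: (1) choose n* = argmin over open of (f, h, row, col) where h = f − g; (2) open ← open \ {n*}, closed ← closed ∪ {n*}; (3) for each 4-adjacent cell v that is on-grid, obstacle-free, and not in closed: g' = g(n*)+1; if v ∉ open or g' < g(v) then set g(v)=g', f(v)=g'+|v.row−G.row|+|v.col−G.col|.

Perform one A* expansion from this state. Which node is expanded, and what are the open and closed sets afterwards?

step 1: expand (2,6) (f=6, h=3) → closed; open now [(1,6) g=4 f=6, (2,5) g=4 f=6, (3,5) g=3 f=6, (4,5) g=2 f=6, (5,5) g=1 f=6, (6,6) g=1 f=8]

expanded=(2,6); open=[(1,6) g=4 f=6, (2,5) g=4 f=6, (3,5) g=3 f=6, (4,5) g=2 f=6, (5,5) g=1 f=6, (6,6) g=1 f=8]; closed=[(2,6), (3,6), (4,6), (5,6)]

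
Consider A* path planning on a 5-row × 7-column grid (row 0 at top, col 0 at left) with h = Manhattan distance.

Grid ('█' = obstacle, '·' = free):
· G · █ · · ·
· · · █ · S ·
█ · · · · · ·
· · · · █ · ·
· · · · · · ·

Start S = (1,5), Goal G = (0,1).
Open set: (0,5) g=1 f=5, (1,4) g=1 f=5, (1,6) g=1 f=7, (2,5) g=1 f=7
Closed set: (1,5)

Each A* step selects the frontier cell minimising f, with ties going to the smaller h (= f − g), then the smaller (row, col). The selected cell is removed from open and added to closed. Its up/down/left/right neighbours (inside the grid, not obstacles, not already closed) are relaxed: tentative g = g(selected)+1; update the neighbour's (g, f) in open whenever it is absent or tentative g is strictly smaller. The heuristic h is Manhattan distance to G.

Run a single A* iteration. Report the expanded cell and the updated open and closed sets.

step 1: expand (0,5) (f=5, h=4) → closed; open now [(0,4) g=2 f=5, (0,6) g=2 f=7, (1,4) g=1 f=5, (1,6) g=1 f=7, (2,5) g=1 f=7]

expanded=(0,5); open=[(0,4) g=2 f=5, (0,6) g=2 f=7, (1,4) g=1 f=5, (1,6) g=1 f=7, (2,5) g=1 f=7]; closed=[(0,5), (1,5)]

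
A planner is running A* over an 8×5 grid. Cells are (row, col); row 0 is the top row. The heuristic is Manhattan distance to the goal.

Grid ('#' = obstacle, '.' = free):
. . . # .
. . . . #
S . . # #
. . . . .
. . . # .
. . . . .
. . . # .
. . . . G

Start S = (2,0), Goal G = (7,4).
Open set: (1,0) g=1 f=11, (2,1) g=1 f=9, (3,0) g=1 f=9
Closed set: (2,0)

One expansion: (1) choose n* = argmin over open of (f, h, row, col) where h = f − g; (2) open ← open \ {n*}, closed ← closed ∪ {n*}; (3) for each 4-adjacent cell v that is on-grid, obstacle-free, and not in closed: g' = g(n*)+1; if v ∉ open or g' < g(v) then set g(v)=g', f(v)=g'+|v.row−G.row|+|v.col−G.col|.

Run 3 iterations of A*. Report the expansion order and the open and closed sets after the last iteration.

step 1: expand (2,1) (f=9, h=8) → closed; open now [(1,0) g=1 f=11, (1,1) g=2 f=11, (2,2) g=2 f=9, (3,0) g=1 f=9, (3,1) g=2 f=9]
step 2: expand (2,2) (f=9, h=7) → closed; open now [(1,0) g=1 f=11, (1,1) g=2 f=11, (1,2) g=3 f=11, (3,0) g=1 f=9, (3,1) g=2 f=9, (3,2) g=3 f=9]
step 3: expand (3,2) (f=9, h=6) → closed; open now [(1,0) g=1 f=11, (1,1) g=2 f=11, (1,2) g=3 f=11, (3,0) g=1 f=9, (3,1) g=2 f=9, (3,3) g=4 f=9, (4,2) g=4 f=9]

order=[(2,1) → (2,2) → (3,2)]; open=[(1,0) g=1 f=11, (1,1) g=2 f=11, (1,2) g=3 f=11, (3,0) g=1 f=9, (3,1) g=2 f=9, (3,3) g=4 f=9, (4,2) g=4 f=9]; closed=[(2,0), (2,1), (2,2), (3,2)]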